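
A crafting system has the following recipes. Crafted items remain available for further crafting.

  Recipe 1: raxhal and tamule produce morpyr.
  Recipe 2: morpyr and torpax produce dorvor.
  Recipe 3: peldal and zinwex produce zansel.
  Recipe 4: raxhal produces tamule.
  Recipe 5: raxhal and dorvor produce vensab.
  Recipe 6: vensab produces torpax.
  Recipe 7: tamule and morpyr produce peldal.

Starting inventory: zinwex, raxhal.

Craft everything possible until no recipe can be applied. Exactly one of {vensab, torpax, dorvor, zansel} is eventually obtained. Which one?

raxhal → tamule (Recipe 4).
Using Recipe 1, raxhal and tamule make morpyr.
Using Recipe 7, tamule and morpyr make peldal.
peldal and zinwex → zansel (Recipe 3).
dorvor would need morpyr and torpax (Recipe 2), but torpax is never obtained. torpax would need vensab (Recipe 6), but vensab is never obtained. vensab would need raxhal and dorvor (Recipe 5), but dorvor is never obtained.

zansel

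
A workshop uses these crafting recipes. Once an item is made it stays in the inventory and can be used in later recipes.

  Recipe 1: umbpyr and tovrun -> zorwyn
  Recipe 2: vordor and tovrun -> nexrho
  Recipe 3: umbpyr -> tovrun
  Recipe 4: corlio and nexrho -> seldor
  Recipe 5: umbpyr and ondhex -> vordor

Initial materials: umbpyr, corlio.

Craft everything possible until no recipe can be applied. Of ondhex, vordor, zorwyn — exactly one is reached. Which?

umbpyr -> tovrun (Recipe 3).
umbpyr and tovrun -> zorwyn (Recipe 1).
vordor would need umbpyr and ondhex (Recipe 5), but ondhex is never obtained. No rule produces ondhex, and it is not given.

zorwyn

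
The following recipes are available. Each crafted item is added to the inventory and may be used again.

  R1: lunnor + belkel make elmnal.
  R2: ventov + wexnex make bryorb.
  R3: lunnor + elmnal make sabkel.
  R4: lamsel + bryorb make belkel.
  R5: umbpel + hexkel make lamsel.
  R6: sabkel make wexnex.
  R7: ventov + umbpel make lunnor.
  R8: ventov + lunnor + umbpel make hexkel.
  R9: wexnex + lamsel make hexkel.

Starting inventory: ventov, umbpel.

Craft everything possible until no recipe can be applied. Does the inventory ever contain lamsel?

ventov + umbpel → lunnor (R7).
Using R8, ventov, lunnor, and umbpel make hexkel.
Using R5, umbpel and hexkel make lamsel.

Yes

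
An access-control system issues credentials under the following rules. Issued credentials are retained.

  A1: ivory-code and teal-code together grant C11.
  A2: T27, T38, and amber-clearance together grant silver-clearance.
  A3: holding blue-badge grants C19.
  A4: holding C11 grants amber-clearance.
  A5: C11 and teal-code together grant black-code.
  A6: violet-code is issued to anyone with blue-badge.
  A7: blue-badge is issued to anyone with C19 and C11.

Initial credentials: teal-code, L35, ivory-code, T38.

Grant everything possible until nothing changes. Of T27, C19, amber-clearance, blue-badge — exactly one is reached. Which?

amber-clearance

Holding ivory-code and teal-code grants C11 (A1).
Holding C11 grants amber-clearance (A4).
blue-badge would need C19 and C11 (A7), but C19 is never granted. C19 would need blue-badge (A3), but blue-badge is never granted. No rule produces T27, and it is not given.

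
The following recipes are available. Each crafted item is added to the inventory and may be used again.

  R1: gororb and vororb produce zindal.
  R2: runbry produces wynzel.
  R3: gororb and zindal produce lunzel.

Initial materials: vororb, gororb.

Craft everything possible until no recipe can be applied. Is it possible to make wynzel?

wynzel would need runbry (R2), but runbry is never obtained.

No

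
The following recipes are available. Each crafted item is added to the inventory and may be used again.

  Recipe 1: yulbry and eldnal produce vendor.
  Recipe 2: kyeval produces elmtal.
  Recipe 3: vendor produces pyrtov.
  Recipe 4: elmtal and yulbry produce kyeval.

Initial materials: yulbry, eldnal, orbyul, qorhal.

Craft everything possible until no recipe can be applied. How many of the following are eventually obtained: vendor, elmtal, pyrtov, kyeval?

yulbry and eldnal → vendor (Recipe 1).
Using Recipe 3, vendor makes pyrtov.
vendor: reached.
elmtal would need kyeval (Recipe 2), but kyeval is never obtained.
pyrtov: reached.
kyeval would need elmtal and yulbry (Recipe 4), but elmtal is never obtained.
Reached: vendor and pyrtov — 2 of the 4.

2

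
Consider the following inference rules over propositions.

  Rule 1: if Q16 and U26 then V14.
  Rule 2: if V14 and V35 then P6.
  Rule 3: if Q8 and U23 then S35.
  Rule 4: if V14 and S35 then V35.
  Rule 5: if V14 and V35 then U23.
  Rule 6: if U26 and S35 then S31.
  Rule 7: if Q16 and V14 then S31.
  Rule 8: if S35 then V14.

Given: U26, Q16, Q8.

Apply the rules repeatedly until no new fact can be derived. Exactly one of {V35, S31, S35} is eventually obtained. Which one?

S31

Q16 and U26 hold, so V14 follows (Rule 1).
From Q16 and V14, Rule 7 gives S31.
V35 would need V14 and S35 (Rule 4), but S35 is never established. S35 would need Q8 and U23 (Rule 3), but U23 is never established.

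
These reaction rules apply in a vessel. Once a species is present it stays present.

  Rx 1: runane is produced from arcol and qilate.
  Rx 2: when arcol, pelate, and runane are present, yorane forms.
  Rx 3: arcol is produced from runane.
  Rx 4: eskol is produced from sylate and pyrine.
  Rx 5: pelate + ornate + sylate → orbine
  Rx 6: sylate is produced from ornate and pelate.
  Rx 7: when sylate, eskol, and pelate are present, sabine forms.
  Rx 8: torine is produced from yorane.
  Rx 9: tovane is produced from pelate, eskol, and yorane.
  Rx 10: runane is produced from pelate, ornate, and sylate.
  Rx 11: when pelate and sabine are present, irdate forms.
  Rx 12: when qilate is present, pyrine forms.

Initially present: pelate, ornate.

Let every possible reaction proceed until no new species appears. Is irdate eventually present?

No

irdate would need pelate and sabine (Rx 11), but sabine never forms.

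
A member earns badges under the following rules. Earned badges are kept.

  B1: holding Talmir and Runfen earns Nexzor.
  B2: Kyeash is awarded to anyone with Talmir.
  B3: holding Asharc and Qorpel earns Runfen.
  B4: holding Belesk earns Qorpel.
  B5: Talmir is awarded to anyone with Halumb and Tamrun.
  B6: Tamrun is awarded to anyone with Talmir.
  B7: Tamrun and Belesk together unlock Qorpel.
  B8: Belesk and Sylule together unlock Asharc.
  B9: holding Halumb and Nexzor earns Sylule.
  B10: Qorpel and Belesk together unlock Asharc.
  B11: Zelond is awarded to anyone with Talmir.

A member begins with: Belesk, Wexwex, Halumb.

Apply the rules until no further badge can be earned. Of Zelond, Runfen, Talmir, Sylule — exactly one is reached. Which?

With Belesk, Qorpel is earned (B4).
With Qorpel and Belesk, Asharc is earned (B10).
With Asharc and Qorpel, Runfen is earned (B3).
Zelond would need Talmir (B11), but Talmir is never earned. Talmir would need Halumb and Tamrun (B5), but Tamrun is never earned. Sylule would need Halumb and Nexzor (B9), but Nexzor is never earned.

Runfen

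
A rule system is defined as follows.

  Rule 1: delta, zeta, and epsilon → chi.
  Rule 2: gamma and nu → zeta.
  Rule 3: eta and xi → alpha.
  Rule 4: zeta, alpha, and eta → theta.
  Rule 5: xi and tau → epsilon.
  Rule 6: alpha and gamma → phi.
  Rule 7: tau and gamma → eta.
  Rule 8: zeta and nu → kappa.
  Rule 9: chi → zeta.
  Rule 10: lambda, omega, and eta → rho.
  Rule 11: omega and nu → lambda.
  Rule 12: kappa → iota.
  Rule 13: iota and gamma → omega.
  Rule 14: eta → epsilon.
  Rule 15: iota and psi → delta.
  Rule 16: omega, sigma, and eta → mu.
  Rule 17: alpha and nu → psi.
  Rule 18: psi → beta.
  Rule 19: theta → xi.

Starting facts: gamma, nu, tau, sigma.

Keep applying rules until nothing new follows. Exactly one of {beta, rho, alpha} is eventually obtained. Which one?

rho

From gamma and nu, Rule 2 gives zeta.
From tau and gamma, Rule 7 gives eta.
zeta and nu hold, so kappa follows (Rule 8).
From kappa, Rule 12 gives iota.
iota and gamma hold, so omega follows (Rule 13).
omega and nu hold, so lambda follows (Rule 11).
From lambda, omega, and eta, Rule 10 gives rho.
beta would need psi (Rule 18), but psi is never established. alpha would need eta and xi (Rule 3), but xi is never established.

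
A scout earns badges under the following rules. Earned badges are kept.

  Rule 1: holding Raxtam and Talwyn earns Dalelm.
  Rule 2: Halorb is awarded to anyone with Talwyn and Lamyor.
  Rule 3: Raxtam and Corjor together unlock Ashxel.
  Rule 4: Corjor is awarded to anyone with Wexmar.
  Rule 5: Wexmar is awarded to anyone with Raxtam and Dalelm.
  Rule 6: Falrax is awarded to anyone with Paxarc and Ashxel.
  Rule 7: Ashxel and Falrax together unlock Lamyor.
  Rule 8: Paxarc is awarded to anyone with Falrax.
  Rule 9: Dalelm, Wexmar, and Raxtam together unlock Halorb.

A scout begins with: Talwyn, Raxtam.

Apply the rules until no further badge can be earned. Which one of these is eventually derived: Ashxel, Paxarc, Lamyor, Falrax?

Ashxel

With Raxtam and Talwyn, Dalelm is earned (Rule 1).
With Raxtam and Dalelm, Wexmar is earned (Rule 5).
With Wexmar, Corjor is earned (Rule 4).
With Raxtam and Corjor, Ashxel is earned (Rule 3).
Paxarc would need Falrax (Rule 8), but Falrax is never earned. Falrax would need Paxarc and Ashxel (Rule 6), but Paxarc is never earned. Lamyor would need Ashxel and Falrax (Rule 7), but Falrax is never earned.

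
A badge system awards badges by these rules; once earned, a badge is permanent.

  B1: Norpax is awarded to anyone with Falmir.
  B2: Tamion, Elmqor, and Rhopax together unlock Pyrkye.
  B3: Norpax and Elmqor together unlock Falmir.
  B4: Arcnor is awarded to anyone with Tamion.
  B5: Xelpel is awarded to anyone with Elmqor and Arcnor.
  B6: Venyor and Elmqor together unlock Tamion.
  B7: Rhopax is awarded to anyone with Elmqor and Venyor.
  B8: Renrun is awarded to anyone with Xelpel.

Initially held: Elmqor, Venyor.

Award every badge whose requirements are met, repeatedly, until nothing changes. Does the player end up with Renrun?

With Venyor and Elmqor, Tamion is earned (B6).
With Tamion, Arcnor is earned (B4).
With Elmqor and Arcnor, Xelpel is earned (B5).
With Xelpel, Renrun is earned (B8).

Yes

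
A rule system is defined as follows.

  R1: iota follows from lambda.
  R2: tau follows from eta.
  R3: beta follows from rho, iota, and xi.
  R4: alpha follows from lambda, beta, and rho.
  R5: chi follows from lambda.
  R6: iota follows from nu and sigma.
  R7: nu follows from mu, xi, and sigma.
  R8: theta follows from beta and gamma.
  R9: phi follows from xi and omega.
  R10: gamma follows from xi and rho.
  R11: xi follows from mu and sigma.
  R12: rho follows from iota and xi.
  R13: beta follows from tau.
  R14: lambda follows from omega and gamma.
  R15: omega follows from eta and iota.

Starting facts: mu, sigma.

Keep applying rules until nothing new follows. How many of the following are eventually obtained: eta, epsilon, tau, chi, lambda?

0

No rule produces eta, and it is not given.
No rule produces epsilon, and it is not given.
tau would need eta (R2), but eta is never established.
chi would need lambda (R5), but lambda is never established.
lambda would need omega and gamma (R14), but omega is never established.
None of the 5 are reached.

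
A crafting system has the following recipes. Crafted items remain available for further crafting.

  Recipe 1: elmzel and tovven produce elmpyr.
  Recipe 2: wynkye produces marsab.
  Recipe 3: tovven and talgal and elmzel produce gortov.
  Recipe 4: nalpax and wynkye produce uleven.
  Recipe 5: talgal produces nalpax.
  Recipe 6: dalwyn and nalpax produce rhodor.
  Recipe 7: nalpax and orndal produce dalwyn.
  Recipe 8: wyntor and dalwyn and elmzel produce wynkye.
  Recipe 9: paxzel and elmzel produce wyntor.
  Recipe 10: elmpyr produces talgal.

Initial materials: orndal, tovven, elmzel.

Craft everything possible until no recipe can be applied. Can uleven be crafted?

uleven would need nalpax and wynkye (Recipe 4), but wynkye is never obtained.

No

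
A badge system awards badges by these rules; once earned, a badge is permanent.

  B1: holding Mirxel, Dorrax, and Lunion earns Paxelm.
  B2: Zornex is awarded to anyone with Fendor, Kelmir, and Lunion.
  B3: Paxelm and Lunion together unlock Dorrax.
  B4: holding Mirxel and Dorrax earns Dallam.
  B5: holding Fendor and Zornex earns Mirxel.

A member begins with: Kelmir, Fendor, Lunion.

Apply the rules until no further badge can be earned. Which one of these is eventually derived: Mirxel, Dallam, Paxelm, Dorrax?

With Fendor, Kelmir, and Lunion, Zornex is earned (B2).
With Fendor and Zornex, Mirxel is earned (B5).
Dallam would need Mirxel and Dorrax (B4), but Dorrax is never earned. Paxelm would need Mirxel, Dorrax, and Lunion (B1), but Dorrax is never earned. Dorrax would need Paxelm and Lunion (B3), but Paxelm is never earned.

Mirxel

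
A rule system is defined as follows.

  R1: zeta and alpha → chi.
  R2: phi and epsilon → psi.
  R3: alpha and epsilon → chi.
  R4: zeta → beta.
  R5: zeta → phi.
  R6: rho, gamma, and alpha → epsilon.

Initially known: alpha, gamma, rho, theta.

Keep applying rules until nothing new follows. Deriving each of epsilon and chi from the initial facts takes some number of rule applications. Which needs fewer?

epsilon: rho, gamma, and alpha hold, so epsilon follows (R6). [1 rule application]
chi: From rho, gamma, and alpha, R6 gives epsilon. From alpha and epsilon, R3 gives chi. [2 rule applications]
epsilon needs fewer.

epsilon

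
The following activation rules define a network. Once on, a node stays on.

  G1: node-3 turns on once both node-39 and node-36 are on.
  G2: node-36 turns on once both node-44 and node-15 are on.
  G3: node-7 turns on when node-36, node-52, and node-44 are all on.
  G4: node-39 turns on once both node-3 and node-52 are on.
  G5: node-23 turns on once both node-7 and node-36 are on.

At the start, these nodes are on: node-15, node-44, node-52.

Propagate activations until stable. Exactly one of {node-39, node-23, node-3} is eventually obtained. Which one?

node-44 and node-15 are on, so node-36 turns on (G2).
node-36, node-52, and node-44 are on, so node-7 turns on (G3).
G5: node-7 and node-36 on → node-23 on.
node-39 would need node-3 and node-52 (G4), but node-3 never turns on. node-3 would need node-39 and node-36 (G1), but node-39 never turns on.

node-23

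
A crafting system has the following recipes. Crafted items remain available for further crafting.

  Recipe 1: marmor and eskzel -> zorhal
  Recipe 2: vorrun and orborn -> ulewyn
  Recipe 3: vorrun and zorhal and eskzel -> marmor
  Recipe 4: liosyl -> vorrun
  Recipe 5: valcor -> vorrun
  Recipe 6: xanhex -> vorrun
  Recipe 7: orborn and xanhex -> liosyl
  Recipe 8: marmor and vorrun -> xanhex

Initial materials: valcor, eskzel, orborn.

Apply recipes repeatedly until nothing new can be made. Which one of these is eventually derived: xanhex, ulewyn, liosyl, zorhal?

ulewyn

Using Recipe 5, valcor makes vorrun.
vorrun and orborn -> ulewyn (Recipe 2).
zorhal would need marmor and eskzel (Recipe 1), but marmor is never obtained. xanhex would need marmor and vorrun (Recipe 8), but marmor is never obtained. liosyl would need orborn and xanhex (Recipe 7), but xanhex is never obtained.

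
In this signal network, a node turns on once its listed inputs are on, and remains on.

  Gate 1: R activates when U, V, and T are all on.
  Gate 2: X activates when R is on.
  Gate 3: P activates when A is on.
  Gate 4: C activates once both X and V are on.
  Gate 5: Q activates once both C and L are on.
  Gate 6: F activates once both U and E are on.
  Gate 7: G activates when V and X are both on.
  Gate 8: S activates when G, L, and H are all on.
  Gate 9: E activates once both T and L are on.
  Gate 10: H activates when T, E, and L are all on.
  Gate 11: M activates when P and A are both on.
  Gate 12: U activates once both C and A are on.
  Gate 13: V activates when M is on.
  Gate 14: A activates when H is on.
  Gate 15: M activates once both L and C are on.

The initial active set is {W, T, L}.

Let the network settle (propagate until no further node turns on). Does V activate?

Gate 9: T and L on → E on.
T, E, and L are on, so H activates (Gate 10).
Gate 14: H on → A on.
A is on, so P activates (Gate 3).
Gate 11: P and A on → M on.
Gate 13: M on → V on.

Yes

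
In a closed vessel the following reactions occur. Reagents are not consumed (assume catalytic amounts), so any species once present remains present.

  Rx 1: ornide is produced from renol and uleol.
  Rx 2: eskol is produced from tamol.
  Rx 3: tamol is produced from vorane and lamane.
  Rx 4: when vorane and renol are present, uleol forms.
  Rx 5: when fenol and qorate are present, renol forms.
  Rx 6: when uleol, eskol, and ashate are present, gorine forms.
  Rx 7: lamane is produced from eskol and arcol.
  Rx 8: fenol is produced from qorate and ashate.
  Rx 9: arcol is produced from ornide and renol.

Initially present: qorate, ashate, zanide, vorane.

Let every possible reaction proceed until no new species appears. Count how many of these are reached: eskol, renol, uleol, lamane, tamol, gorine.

qorate and ashate present → fenol forms (Rx 8).
fenol and qorate present → renol forms (Rx 5).
vorane and renol present → uleol forms (Rx 4).
eskol would need tamol (Rx 2), but tamol never forms.
renol: reached.
uleol: reached.
lamane would need eskol and arcol (Rx 7), but eskol never forms.
tamol would need vorane and lamane (Rx 3), but lamane never forms.
gorine would need uleol, eskol, and ashate (Rx 6), but eskol never forms.
Reached: renol and uleol — 2 of the 6.

2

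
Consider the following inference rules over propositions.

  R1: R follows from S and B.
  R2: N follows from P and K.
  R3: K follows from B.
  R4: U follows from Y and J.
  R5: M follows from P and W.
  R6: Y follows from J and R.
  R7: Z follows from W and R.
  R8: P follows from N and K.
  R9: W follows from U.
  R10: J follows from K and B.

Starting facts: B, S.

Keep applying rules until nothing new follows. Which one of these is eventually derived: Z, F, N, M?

Z

From S and B, R1 gives R.
B holds, so K follows (R3).
From K and B, R10 gives J.
From J and R, R6 gives Y.
Y and J hold, so U follows (R4).
From U, R9 gives W.
From W and R, R7 gives Z.
No rule produces F, and it is not given. M would need P and W (R5), but P is never established. N would need P and K (R2), but P is never established.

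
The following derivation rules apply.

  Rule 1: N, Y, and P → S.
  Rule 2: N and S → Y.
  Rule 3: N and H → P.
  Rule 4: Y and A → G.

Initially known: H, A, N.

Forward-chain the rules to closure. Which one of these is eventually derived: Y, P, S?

P

N and H hold, so P follows (Rule 3).
Y would need N and S (Rule 2), but S is never established. S would need N, Y, and P (Rule 1), but Y is never established.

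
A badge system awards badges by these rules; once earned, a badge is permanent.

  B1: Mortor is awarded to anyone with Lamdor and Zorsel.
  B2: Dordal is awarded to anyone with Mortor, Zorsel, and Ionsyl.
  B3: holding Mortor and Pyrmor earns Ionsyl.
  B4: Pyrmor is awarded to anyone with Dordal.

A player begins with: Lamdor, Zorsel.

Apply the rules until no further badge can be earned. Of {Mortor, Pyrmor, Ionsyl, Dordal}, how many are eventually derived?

1

With Lamdor and Zorsel, Mortor is earned (B1).
Mortor: reached.
Pyrmor would need Dordal (B4), but Dordal is never earned.
Ionsyl would need Mortor and Pyrmor (B3), but Pyrmor is never earned.
Dordal would need Mortor, Zorsel, and Ionsyl (B2), but Ionsyl is never earned.
Reached: Mortor — 1 of the 4.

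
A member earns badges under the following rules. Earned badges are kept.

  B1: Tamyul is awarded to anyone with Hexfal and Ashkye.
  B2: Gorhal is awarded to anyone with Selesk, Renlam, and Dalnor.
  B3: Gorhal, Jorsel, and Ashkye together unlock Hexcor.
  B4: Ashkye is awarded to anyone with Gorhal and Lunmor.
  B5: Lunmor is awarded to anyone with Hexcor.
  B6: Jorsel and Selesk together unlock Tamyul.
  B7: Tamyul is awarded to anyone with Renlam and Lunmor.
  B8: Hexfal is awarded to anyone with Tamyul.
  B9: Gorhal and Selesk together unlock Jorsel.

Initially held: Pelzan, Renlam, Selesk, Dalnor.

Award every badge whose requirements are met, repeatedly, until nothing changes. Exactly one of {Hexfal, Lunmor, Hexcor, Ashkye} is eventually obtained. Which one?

With Selesk, Renlam, and Dalnor, Gorhal is earned (B2).
With Gorhal and Selesk, Jorsel is earned (B9).
With Jorsel and Selesk, Tamyul is earned (B6).
With Tamyul, Hexfal is earned (B8).
Hexcor would need Gorhal, Jorsel, and Ashkye (B3), but Ashkye is never earned. Lunmor would need Hexcor (B5), but Hexcor is never earned. Ashkye would need Gorhal and Lunmor (B4), but Lunmor is never earned.

Hexfal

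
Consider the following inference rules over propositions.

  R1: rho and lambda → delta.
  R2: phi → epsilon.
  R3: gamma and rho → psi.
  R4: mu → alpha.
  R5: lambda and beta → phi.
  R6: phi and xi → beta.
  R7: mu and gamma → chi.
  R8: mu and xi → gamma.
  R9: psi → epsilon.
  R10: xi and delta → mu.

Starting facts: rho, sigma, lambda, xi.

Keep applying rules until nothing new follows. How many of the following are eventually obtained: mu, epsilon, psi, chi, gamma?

rho and lambda hold, so delta follows (R1).
From xi and delta, R10 gives mu.
From mu and xi, R8 gives gamma.
From gamma and rho, R3 gives psi.
From mu and gamma, R7 gives chi.
From psi, R9 gives epsilon.
mu: reached.
epsilon: reached.
psi: reached.
chi: reached.
gamma: reached.
All 5 are reached.

5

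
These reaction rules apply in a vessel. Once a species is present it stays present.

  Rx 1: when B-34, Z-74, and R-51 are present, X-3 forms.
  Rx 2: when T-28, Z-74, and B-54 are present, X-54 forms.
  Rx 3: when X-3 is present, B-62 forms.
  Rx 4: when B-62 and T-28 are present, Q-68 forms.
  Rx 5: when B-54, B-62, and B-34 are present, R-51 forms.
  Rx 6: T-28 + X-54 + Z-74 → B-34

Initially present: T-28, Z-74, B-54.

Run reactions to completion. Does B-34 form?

Yes

T-28, Z-74, and B-54 present → X-54 forms (Rx 2).
T-28, X-54, and Z-74 present → B-34 forms (Rx 6).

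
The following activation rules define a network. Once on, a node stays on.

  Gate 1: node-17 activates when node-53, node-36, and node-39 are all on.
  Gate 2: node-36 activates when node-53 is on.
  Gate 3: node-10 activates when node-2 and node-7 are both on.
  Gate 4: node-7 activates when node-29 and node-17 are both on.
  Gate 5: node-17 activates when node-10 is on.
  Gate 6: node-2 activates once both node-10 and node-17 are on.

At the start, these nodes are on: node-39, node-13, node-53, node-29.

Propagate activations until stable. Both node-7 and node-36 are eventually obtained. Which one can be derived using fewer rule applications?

node-36: Gate 2: node-53 on → node-36 on. [1 rule application]
node-7: Gate 2: node-53 on → node-36 on. node-53, node-36, and node-39 are on, so node-17 activates (Gate 1). node-29 and node-17 are on, so node-7 activates (Gate 4). [3 rule applications]
node-36 needs fewer.

node-36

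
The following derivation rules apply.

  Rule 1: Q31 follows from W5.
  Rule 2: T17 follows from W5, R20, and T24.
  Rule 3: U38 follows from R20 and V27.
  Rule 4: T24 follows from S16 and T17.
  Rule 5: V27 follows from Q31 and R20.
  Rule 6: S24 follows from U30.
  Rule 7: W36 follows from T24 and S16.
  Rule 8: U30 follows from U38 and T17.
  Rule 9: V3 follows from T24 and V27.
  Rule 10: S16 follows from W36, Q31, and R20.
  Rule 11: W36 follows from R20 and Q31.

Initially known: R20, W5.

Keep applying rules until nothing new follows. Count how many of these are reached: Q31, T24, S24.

1

W5 holds, so Q31 follows (Rule 1).
Q31: reached.
T24 would need S16 and T17 (Rule 4), but T17 is never established.
S24 would need U30 (Rule 6), but U30 is never established.
Reached: Q31 — 1 of the 3.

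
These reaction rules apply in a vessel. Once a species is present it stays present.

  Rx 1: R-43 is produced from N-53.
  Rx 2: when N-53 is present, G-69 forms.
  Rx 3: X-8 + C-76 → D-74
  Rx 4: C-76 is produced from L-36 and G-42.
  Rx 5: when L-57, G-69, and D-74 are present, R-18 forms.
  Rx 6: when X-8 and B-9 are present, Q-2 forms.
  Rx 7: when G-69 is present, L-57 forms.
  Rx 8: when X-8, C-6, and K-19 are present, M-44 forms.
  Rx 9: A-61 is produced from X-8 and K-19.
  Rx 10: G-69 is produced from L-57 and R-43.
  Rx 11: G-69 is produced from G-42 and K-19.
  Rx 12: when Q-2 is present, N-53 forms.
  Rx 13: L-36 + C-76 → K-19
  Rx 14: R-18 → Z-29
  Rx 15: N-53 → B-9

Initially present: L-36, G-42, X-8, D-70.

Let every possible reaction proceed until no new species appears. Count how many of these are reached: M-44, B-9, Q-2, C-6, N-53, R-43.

0

M-44 would need X-8, C-6, and K-19 (Rx 8), but C-6 never forms.
B-9 would need N-53 (Rx 15), but N-53 never forms.
Q-2 would need X-8 and B-9 (Rx 6), but B-9 never forms.
No rule produces C-6, and it is not given.
N-53 would need Q-2 (Rx 12), but Q-2 never forms.
R-43 would need N-53 (Rx 1), but N-53 never forms.
None of the 6 are reached.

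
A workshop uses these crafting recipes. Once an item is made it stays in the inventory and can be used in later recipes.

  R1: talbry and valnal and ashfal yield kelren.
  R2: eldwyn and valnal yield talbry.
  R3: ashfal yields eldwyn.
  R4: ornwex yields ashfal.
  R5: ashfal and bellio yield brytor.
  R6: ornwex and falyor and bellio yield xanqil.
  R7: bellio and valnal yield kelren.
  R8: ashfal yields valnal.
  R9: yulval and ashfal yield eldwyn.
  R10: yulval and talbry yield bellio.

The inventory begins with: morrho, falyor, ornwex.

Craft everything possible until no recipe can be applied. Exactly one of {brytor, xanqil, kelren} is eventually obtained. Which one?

kelren

ornwex → ashfal (R4).
Using R3, ashfal makes eldwyn.
ashfal → valnal (R8).
eldwyn and valnal → talbry (R2).
talbry and valnal and ashfal → kelren (R1).
brytor would need ashfal and bellio (R5), but bellio is never obtained. xanqil would need ornwex, falyor, and bellio (R6), but bellio is never obtained.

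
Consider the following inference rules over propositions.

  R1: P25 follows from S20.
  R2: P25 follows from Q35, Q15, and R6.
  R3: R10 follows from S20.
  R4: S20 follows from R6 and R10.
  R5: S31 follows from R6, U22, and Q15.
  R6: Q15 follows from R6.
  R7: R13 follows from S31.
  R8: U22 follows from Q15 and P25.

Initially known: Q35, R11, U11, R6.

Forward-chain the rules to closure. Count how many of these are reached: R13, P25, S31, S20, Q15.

4

From R6, R6 gives Q15.
Q35, Q15, and R6 hold, so P25 follows (R2).
From Q15 and P25, R8 gives U22.
From R6, U22, and Q15, R5 gives S31.
S31 holds, so R13 follows (R7).
R13: reached.
P25: reached.
S31: reached.
S20 would need R6 and R10 (R4), but R10 is never established.
Q15: reached.
Reached: R13, P25, S31, and Q15 — 4 of the 5.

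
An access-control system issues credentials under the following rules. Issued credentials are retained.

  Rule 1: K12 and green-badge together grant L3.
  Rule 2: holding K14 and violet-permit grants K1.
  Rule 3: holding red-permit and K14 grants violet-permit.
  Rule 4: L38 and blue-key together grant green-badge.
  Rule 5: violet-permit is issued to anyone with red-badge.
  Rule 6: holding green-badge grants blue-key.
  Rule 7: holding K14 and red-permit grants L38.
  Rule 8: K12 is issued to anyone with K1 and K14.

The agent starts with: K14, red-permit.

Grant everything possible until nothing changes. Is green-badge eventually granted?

green-badge would need L38 and blue-key (Rule 4), but blue-key is never granted.

No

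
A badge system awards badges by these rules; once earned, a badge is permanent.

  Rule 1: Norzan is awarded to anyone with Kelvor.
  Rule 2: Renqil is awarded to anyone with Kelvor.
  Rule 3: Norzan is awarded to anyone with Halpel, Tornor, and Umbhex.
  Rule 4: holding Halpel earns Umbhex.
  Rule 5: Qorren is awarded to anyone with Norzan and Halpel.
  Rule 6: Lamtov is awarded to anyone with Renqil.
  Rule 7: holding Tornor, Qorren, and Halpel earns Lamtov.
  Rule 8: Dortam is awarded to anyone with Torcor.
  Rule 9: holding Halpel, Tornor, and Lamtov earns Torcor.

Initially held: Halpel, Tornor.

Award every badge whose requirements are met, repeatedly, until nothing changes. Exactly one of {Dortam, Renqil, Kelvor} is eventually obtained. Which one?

Dortam

With Halpel, Umbhex is earned (Rule 4).
With Halpel, Tornor, and Umbhex, Norzan is earned (Rule 3).
With Norzan and Halpel, Qorren is earned (Rule 5).
With Tornor, Qorren, and Halpel, Lamtov is earned (Rule 7).
With Halpel, Tornor, and Lamtov, Torcor is earned (Rule 9).
With Torcor, Dortam is earned (Rule 8).
No rule produces Kelvor, and it is not given. Renqil would need Kelvor (Rule 2), but Kelvor is never earned.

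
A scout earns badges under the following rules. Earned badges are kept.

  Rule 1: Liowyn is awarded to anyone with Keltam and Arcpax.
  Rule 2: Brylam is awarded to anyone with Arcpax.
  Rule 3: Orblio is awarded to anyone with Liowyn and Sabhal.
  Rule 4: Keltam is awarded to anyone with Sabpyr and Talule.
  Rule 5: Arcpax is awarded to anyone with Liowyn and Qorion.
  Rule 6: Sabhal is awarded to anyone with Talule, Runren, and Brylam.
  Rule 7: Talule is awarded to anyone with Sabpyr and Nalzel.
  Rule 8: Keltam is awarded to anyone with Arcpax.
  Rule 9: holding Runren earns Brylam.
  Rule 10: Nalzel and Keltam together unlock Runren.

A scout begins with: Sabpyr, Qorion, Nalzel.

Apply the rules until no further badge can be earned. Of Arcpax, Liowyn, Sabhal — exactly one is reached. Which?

With Sabpyr and Nalzel, Talule is earned (Rule 7).
With Sabpyr and Talule, Keltam is earned (Rule 4).
With Nalzel and Keltam, Runren is earned (Rule 10).
With Runren, Brylam is earned (Rule 9).
With Talule, Runren, and Brylam, Sabhal is earned (Rule 6).
Liowyn would need Keltam and Arcpax (Rule 1), but Arcpax is never earned. Arcpax would need Liowyn and Qorion (Rule 5), but Liowyn is never earned.

Sabhal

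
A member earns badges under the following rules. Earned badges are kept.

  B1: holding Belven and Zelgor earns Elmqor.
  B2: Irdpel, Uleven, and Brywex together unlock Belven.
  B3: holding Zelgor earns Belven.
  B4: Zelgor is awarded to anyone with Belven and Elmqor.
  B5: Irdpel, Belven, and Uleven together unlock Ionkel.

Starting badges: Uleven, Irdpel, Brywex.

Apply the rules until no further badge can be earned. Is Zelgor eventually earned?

No

Zelgor would need Belven and Elmqor (B4), but Elmqor is never earned.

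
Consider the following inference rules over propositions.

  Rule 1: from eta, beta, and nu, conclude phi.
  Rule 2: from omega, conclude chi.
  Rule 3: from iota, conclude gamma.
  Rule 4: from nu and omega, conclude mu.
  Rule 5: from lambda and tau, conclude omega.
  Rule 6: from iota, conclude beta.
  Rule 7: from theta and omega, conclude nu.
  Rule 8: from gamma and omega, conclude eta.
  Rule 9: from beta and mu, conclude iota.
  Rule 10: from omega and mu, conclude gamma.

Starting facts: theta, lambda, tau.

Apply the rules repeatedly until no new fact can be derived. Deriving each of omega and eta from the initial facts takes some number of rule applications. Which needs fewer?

omega

omega: lambda and tau hold, so omega follows (Rule 5). [1 rule application]
eta: lambda and tau hold, so omega follows (Rule 5). theta and omega hold, so nu follows (Rule 7). From nu and omega, Rule 4 gives mu. omega and mu hold, so gamma follows (Rule 10). From gamma and omega, Rule 8 gives eta. [5 rule applications]
omega needs fewer.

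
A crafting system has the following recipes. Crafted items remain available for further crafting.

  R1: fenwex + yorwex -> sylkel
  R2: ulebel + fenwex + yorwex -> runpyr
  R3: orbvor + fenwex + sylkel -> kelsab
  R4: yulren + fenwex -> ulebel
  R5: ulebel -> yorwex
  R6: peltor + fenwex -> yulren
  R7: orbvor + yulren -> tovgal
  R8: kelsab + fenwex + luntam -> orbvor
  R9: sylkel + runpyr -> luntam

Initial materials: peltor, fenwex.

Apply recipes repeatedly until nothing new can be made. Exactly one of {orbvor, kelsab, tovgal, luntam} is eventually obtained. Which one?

peltor + fenwex -> yulren (R6).
Using R4, yulren and fenwex make ulebel.
ulebel -> yorwex (R5).
Using R1, fenwex and yorwex make sylkel.
Using R2, ulebel, fenwex, and yorwex make runpyr.
sylkel + runpyr -> luntam (R9).
orbvor would need kelsab, fenwex, and luntam (R8), but kelsab is never obtained. kelsab would need orbvor, fenwex, and sylkel (R3), but orbvor is never obtained. tovgal would need orbvor and yulren (R7), but orbvor is never obtained.

luntam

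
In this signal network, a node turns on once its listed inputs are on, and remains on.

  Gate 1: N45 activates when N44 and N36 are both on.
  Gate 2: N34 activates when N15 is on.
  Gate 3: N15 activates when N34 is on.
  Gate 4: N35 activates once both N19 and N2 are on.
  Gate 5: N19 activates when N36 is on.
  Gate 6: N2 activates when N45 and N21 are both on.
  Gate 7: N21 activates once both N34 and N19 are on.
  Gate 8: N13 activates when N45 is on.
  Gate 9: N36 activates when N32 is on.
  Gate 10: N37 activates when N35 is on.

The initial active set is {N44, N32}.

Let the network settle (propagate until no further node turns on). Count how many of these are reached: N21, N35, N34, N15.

N21 would need N34 and N19 (Gate 7), but N34 never turns on.
N35 would need N19 and N2 (Gate 4), but N2 never turns on.
N34 would need N15 (Gate 2), but N15 never turns on.
N15 would need N34 (Gate 3), but N34 never turns on.
None of the 4 are reached.

0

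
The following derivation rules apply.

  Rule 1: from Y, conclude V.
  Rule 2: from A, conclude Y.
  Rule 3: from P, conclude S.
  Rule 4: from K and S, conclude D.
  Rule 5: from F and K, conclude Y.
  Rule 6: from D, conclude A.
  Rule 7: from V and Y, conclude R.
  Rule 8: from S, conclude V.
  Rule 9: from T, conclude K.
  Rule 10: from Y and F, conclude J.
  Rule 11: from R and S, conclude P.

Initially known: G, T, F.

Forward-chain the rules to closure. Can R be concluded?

Yes

T holds, so K follows (Rule 9).
From F and K, Rule 5 gives Y.
Y holds, so V follows (Rule 1).
From V and Y, Rule 7 gives R.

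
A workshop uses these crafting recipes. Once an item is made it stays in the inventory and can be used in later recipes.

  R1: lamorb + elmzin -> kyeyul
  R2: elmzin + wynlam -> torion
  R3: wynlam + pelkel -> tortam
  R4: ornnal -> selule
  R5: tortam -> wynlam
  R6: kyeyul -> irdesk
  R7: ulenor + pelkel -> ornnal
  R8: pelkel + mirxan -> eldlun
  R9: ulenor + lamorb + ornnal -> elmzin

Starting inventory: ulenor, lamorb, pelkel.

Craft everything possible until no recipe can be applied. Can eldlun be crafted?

No

eldlun would need pelkel and mirxan (R8), but mirxan is never obtained.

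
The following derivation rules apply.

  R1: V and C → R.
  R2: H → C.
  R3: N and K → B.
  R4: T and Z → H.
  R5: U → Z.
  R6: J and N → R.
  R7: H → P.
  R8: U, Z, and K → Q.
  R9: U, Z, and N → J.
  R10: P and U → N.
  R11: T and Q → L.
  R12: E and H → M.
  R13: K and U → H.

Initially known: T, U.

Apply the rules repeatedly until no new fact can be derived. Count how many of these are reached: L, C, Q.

1

From U, R5 gives Z.
T and Z hold, so H follows (R4).
From H, R2 gives C.
L would need T and Q (R11), but Q is never established.
C: reached.
Q would need U, Z, and K (R8), but K is never established.
Reached: C — 1 of the 3.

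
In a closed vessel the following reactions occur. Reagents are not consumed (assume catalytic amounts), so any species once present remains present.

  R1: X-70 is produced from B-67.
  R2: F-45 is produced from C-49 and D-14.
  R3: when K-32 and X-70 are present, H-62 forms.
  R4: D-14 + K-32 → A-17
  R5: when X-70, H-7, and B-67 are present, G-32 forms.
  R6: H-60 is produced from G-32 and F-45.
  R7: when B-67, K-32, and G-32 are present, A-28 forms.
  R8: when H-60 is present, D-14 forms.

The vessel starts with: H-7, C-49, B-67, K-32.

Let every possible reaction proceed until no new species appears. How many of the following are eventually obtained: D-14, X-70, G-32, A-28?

B-67 present → X-70 forms (R1).
X-70, H-7, and B-67 present → G-32 forms (R5).
B-67, K-32, and G-32 present → A-28 forms (R7).
D-14 would need H-60 (R8), but H-60 never forms.
X-70: reached.
G-32: reached.
A-28: reached.
Reached: X-70, G-32, and A-28 — 3 of the 4.

3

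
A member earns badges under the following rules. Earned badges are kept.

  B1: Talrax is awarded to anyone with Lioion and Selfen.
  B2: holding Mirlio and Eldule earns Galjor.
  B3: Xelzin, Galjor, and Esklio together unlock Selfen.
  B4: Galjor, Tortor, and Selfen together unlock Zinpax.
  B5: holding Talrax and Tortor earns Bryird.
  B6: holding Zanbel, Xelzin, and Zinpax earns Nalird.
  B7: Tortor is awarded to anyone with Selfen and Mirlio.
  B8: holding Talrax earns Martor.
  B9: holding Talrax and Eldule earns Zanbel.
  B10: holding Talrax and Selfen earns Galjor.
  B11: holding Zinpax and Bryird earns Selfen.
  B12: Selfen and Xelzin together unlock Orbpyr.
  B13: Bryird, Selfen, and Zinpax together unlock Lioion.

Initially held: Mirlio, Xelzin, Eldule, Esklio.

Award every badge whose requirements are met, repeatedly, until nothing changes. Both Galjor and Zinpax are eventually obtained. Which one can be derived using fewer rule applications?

Galjor: With Mirlio and Eldule, Galjor is earned (B2). [1 rule application]
Zinpax: With Mirlio and Eldule, Galjor is earned (B2). With Xelzin, Galjor, and Esklio, Selfen is earned (B3). With Selfen and Mirlio, Tortor is earned (B7). With Galjor, Tortor, and Selfen, Zinpax is earned (B4). [4 rule applications]
Galjor needs fewer.

Galjor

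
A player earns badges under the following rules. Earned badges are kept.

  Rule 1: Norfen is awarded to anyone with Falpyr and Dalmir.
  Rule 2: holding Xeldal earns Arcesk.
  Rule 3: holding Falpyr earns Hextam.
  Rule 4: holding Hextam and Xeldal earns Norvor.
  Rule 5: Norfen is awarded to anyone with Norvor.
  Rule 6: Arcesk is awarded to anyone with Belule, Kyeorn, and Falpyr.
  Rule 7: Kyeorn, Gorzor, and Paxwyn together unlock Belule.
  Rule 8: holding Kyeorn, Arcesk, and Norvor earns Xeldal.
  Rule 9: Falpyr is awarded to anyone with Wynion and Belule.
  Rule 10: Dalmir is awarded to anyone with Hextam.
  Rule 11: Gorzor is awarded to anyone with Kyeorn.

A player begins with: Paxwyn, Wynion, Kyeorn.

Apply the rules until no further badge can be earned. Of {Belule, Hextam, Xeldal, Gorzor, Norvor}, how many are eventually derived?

With Kyeorn, Gorzor is earned (Rule 11).
With Kyeorn, Gorzor, and Paxwyn, Belule is earned (Rule 7).
With Wynion and Belule, Falpyr is earned (Rule 9).
With Falpyr, Hextam is earned (Rule 3).
Belule: reached.
Hextam: reached.
Xeldal would need Kyeorn, Arcesk, and Norvor (Rule 8), but Norvor is never earned.
Gorzor: reached.
Norvor would need Hextam and Xeldal (Rule 4), but Xeldal is never earned.
Reached: Belule, Hextam, and Gorzor — 3 of the 5.

3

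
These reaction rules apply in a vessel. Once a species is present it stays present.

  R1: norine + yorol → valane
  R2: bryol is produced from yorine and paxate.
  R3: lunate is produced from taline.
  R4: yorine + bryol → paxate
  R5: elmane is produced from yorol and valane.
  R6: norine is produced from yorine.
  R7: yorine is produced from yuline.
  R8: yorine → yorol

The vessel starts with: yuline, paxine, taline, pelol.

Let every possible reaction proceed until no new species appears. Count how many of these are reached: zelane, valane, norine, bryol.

2

yuline present → yorine forms (R7).
yorine present → norine forms (R6).
yorine present → yorol forms (R8).
norine and yorol present → valane forms (R1).
No rule produces zelane, and it is not given.
valane: reached.
norine: reached.
bryol would need yorine and paxate (R2), but paxate never forms.
Reached: valane and norine — 2 of the 4.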